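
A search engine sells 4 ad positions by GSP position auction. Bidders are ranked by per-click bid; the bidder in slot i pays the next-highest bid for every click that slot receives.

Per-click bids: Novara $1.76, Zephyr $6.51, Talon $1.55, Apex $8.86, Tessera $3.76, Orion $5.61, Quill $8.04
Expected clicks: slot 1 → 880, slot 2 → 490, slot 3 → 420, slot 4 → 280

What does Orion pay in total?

Orion pays $1052.80

Ranked by bid: $8.86 (Apex) > $8.04 (Quill) > $6.51 (Zephyr) > $5.61 (Orion) > $3.76 (Tessera) > …
Orion holds slot 4 → pays next bid $3.76 × 280 clicks = $1052.80.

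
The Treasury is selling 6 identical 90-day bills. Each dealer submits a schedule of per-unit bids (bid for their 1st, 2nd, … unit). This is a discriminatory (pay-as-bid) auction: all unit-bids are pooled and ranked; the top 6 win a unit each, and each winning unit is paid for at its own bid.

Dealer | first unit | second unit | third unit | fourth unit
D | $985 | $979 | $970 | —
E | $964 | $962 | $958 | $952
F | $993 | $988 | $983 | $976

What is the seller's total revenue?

Total revenue: $5,904

Pooled unit-bids ranked (top 6): 993 (F-1), 988 (F-2), 985 (D-1), 983 (F-3), 979 (D-2), 976 (F-4)
Next rejected bid: $970 (not a price — pay-as-bid).
Each winning unit pays its own bid.
Revenue = 993 + 988 + 985 + 983 + 979 + 976 = $5,904.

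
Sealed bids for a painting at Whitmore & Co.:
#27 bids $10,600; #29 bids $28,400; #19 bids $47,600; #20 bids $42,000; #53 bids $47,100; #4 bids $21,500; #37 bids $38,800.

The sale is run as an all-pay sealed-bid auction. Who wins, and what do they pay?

Rule: the highest bidder wins the item, but every bidder pays their own bid.
Bids in order: 47,600 (#19) > 47,100 (#53) > 42,000 (#20) > 38,800 (#37) > 28,400 (#29) > 21,500 (#4) > …
#19 wins with the top bid; all bids are sunk regardless.

#19 pays $47,600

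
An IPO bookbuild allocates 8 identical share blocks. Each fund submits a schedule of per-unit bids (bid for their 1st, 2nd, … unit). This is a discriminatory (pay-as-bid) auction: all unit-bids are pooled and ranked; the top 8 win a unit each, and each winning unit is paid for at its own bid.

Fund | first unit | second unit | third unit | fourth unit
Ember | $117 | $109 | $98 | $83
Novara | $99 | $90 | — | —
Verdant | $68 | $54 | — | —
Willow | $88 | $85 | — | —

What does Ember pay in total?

Ember pays $407

Pooled unit-bids ranked (top 8): 117 (Ember-1), 109 (Ember-2), 99 (Novara-1), 98 (Ember-3), 90 (Novara-2), 88 (Willow-1), 85 (Willow-2), 83 (Ember-4)
Next rejected bid: $68 (not a price — pay-as-bid).
Ember's winning unit-bids: 117 + 109 + 98 + 83 = $407.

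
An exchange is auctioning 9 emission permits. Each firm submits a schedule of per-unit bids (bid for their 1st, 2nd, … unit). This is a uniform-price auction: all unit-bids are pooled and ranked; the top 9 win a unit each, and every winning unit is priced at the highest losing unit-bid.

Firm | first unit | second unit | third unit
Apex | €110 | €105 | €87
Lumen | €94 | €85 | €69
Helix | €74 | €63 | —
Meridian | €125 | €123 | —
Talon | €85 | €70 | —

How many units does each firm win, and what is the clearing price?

Apex 3, Helix 1, Lumen 2, Meridian 2, Talon 1; clearing price €70

Pooled unit-bids ranked (top 9): 125 (Meridian-1), 123 (Meridian-2), 110 (Apex-1), 105 (Apex-2), 94 (Lumen-1), 87 (Apex-3), 85 (Lumen-2), 85 (Talon-1), 74 (Helix-1)
First bid not allocated: €70.
Allocation: Apex 3, Helix 1, Lumen 2, Meridian 2, Talon 1.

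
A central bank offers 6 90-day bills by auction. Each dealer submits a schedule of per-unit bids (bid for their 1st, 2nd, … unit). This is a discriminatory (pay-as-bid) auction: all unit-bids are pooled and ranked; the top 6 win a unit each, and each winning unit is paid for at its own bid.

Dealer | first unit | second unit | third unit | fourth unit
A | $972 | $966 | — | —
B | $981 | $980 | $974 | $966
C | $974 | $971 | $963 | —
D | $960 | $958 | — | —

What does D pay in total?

D pays $0

All unit-bids, highest first — top 6: 981 (B-1), 980 (B-2), 974 (B-3), 974 (C-1), 972 (A-1), 971 (C-2)
Next rejected bid: $966 (not a price — pay-as-bid).
D wins no units.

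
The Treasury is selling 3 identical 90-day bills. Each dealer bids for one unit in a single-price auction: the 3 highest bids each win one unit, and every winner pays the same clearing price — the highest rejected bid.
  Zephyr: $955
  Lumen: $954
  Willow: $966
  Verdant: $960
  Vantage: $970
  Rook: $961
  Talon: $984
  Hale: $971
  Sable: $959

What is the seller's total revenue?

Total revenue: $2,898

Sorting: 984 (Talon), 971 (Hale), 970 (Vantage), 966 (Willow), 961 (Rook), …
Winners (3 units): Talon, Hale, Vantage.
First losing bid is Willow's $966, which sets the uniform price.
Total revenue = 3 × $966 = $2,898.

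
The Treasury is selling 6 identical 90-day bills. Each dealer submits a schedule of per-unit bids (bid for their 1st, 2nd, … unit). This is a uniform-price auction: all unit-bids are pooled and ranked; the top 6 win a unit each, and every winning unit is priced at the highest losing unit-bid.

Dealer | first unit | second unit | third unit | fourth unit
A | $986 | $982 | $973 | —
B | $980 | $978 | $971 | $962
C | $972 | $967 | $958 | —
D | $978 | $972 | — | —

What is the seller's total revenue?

Total revenue: $5,832

Pooled unit-bids ranked (top 6): 986 (A-1), 982 (A-2), 980 (B-1), 978 (B-2), 978 (D-1), 973 (A-3)
First bid not allocated: $972.
Allocation: A 3, B 2, D 1. Every unit priced at $972.
Revenue = 6 × 972 = $5,832.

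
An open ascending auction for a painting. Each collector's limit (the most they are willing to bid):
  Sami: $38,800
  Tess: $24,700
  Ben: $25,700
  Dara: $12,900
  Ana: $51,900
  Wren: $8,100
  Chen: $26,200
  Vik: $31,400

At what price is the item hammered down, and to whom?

Ana wins at $38,800

Open ascending-bid auction: the price rises until one bidder remains; the winner pays the price at which the last rival dropped out.
Sorting limits: 51,900 (Ana) > 38,800 (Sami) > 31,400 (Vik) > 26,200 (Chen) > 25,700 (Ben) > 24,700 (Tess) > …
Sami is the last rival to drop out, at $38,800; Ana remains and wins at that price.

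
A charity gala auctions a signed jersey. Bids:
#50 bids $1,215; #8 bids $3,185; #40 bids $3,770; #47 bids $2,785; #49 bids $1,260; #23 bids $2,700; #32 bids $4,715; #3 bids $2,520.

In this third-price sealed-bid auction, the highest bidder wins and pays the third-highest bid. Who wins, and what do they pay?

Third-price sealed-bid auction: the highest bidder wins and pays the third-highest bid.
Bids in order: 4,715 (#32) > 3,770 (#40) > 3,185 (#8) > 2,785 (#47) > 2,700 (#23) > 2,520 (#3) > …
#32 is highest; pays the third-highest bid, $3,185.

#32 pays $3,185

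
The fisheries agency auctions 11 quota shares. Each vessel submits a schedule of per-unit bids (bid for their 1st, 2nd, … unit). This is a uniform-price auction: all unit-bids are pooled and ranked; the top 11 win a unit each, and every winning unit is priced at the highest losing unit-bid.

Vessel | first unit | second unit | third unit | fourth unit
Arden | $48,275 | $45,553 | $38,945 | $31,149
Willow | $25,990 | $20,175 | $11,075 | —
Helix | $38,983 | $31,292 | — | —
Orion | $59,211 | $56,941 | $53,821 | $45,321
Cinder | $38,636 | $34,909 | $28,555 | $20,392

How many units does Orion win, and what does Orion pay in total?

Orion: 4 units, pays $124,596

Pooled unit-bids ranked (top 11): 59,211 (Orion-1), 56,941 (Orion-2), 53,821 (Orion-3), 48,275 (Arden-1), 45,553 (Arden-2), 45,321 (Orion-4), 38,983 (Helix-1), 38,945 (Arden-3), 38,636 (Cinder-1), 34,909 (Cinder-2), 31,292 (Helix-2)
Highest rejected unit-bid = $31,149.
Orion wins 4 unit(s) at $31,149 each.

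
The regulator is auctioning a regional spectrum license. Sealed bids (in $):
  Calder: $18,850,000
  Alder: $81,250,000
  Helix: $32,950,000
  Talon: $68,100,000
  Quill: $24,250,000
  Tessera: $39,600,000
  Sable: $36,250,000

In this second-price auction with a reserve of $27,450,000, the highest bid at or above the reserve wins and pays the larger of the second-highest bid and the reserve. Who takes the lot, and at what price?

Alder pays $68,100,000

Second-price auction with a reserve of $27,450,000: the highest bid at or above the reserve wins and pays the larger of the second-highest bid and the reserve.
Sorting bids: 81,250,000 (Alder) > 68,100,000 (Talon) > 39,600,000 (Tessera) > 36,250,000 (Sable) > 32,950,000 (Helix) > 24,250,000 (Quill) > …
Alder has the top bid at or above the reserve ($81,250,000).
max(second-highest $68,100,000, reserve $27,450,000) = $68,100,000; the reserve does not bind.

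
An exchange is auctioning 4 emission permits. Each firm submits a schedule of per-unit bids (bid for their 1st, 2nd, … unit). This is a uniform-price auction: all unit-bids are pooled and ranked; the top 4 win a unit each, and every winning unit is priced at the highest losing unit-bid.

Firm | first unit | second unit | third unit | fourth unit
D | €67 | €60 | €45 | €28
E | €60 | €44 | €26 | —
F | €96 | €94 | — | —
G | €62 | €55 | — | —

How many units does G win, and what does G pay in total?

G: 1 unit, pays €60

Merging the schedules and taking the best 4: 96 (F-1), 94 (F-2), 67 (D-1), 62 (G-1)
The (k+1)-th unit-bid is €60.
G wins 1 unit(s) at €60 each.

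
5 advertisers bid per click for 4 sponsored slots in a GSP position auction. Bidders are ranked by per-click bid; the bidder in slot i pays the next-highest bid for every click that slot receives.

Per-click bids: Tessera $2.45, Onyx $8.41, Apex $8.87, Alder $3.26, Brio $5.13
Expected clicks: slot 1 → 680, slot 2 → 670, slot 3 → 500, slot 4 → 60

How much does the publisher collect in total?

Total revenue: $10932.90

Per-click bids in order: $8.87 (Apex) > $8.41 (Onyx) > $5.13 (Brio) > $3.26 (Alder) > $2.45 (Tessera)
Slot 1: Apex pays $8.41 × 680 = $5718.80
Slot 2: Onyx pays $5.13 × 670 = $3437.10
Slot 3: Brio pays $3.26 × 500 = $1630.00
Slot 4: Alder pays $2.45 × 60 = $147.00
Total = $10932.90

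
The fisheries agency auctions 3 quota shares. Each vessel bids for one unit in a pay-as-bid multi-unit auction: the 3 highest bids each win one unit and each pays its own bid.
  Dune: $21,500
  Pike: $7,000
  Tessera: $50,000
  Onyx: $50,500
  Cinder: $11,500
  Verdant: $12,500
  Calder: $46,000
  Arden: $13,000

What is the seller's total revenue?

Total revenue: $146,500

Sorting: 50,500 (Onyx), 50,000 (Tessera), 46,000 (Calder), 21,500 (Dune), 13,000 (Arden), …
Winners (3 units): Onyx, Tessera, Calder.
Total revenue = 50,500 + 50,000 + 46,000 = $146,500.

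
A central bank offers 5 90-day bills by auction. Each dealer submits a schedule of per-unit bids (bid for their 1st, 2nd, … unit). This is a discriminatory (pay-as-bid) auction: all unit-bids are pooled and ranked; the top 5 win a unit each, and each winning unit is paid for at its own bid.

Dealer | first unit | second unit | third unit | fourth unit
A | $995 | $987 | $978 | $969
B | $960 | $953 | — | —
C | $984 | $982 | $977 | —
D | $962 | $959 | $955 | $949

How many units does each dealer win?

Merging the schedules and taking the best 5: 995 (A-1), 987 (A-2), 984 (C-1), 982 (C-2), 978 (A-3)
Next rejected bid: $977 (not a price — pay-as-bid).
Allocation: A 3, C 2.

A 3, C 2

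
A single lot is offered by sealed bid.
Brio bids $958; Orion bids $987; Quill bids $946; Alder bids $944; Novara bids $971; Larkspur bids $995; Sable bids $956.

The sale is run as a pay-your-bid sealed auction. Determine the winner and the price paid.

Larkspur pays $995

Pay-your-bid sealed auction: the highest bidder wins and pays their own bid.
Sorting bids: 995 (Larkspur) > 987 (Orion) > 971 (Novara) > 958 (Brio) > 956 (Sable) > 946 (Quill) > …
First-price: Larkspur pays what they bid, $995.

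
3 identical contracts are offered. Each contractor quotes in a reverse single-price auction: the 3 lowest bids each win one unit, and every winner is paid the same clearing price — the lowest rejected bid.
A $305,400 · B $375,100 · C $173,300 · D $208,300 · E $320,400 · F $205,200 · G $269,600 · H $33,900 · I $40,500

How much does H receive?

H is paid $205,200

Ordering the bids: 33,900 (H), 40,500 (I), 173,300 (C), 205,200 (F), 208,300 (D), …
Winners (3 units): H, I, C.
First losing bid is F's $205,200, which sets the uniform price.
H wins → is paid $205,200.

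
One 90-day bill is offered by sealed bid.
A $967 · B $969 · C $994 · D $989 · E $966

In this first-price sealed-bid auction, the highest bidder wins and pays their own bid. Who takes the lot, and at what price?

C pays $994

Bids in order: 994 (C) > 989 (D) > 969 (B) > 967 (A) > 966 (E)
C has the highest bid and pays exactly that: $994.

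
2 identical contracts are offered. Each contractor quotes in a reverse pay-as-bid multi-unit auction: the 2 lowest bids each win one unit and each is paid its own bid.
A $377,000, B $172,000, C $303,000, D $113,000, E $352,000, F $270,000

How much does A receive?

A is paid $0

Sorting: 113,000 (D), 172,000 (B), 270,000 (F), 303,000 (C), …
Winners (2 units): D, B.
A does not win → $0.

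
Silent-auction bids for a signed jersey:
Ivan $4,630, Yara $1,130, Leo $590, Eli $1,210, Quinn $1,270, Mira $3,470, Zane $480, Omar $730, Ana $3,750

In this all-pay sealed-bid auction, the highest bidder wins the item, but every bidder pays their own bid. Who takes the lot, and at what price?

Ivan pays $4,630

All-pay sealed-bid auction: the highest bidder wins the item, but every bidder pays their own bid.
Bids ranked: 4,630 (Ivan) > 3,750 (Ana) > 3,470 (Mira) > 1,270 (Quinn) > 1,210 (Eli) > 1,130 (Yara) > …
Ivan wins with the top bid; all bids are sunk regardless.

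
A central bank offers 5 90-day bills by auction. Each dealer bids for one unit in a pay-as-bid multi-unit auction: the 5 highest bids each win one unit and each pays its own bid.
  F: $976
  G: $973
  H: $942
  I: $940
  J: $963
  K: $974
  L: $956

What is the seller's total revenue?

Bids ranked high→low: 976 (F), 974 (K), 973 (G), 963 (J), 956 (L), 942 (H), 940 (I)
The 5 highest are F, K, G, J, L.
Total revenue = 976 + 974 + 973 + 963 + 956 = $4,842.

Total revenue: $4,842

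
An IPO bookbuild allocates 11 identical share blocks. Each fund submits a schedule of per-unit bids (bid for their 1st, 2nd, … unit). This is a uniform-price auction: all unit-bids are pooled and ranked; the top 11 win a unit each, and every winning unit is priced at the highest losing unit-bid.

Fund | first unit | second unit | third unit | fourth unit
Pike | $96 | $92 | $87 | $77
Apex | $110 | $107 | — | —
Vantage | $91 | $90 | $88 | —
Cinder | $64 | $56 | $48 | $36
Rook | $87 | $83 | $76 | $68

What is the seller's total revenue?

All unit-bids, highest first — top 11: 110 (Apex-1), 107 (Apex-2), 96 (Pike-1), 92 (Pike-2), 91 (Vantage-1), 90 (Vantage-2), 88 (Vantage-3), 87 (Pike-3), 87 (Rook-1), 83 (Rook-2), 77 (Pike-4)
The (k+1)-th unit-bid is $76.
Allocation: Apex 2, Pike 4, Rook 2, Vantage 3. Every unit priced at $76.
Revenue = 11 × 76 = $836.

Total revenue: $836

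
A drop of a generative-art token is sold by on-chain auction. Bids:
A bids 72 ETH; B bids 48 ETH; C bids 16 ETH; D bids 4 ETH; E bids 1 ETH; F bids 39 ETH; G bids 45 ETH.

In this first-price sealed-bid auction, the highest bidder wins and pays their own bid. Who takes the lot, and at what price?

A pays 72 ETH

Rule: the highest bidder wins and pays their own bid.
Bids ranked: 72 (A) > 48 (B) > 45 (G) > 39 (F) > 16 (C) > 4 (D) > …
First-price: A pays what they bid, 72 ETH.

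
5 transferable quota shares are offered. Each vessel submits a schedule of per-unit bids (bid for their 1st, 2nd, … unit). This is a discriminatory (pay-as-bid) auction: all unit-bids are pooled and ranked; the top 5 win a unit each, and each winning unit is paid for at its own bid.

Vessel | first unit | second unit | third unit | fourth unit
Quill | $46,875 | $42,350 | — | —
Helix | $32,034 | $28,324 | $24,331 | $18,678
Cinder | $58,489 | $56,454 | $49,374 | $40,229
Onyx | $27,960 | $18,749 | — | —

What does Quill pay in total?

Merging the schedules and taking the best 5: 58,489 (Cinder-1), 56,454 (Cinder-2), 49,374 (Cinder-3), 46,875 (Quill-1), 42,350 (Quill-2)
Next rejected bid: $40,229 (not a price — pay-as-bid).
Quill's winning unit-bids: 46,875 + 42,350 = $89,225.

Quill pays $89,225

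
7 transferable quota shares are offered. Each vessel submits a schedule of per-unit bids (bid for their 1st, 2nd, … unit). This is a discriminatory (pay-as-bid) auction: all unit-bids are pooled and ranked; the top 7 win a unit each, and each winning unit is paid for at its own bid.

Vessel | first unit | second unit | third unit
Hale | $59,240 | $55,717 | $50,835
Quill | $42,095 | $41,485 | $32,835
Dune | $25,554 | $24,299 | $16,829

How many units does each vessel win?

Merging the schedules and taking the best 7: 59,240 (Hale-1), 55,717 (Hale-2), 50,835 (Hale-3), 42,095 (Quill-1), 41,485 (Quill-2), 32,835 (Quill-3), 25,554 (Dune-1)
Next rejected bid: $24,299 (not a price — pay-as-bid).
Allocation: Dune 1, Hale 3, Quill 3.

Dune 1, Hale 3, Quill 3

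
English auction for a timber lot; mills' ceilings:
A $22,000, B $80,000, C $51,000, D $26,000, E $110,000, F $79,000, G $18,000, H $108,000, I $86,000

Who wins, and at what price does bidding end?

E wins at $108,000

Sorting limits: 110,000 (E) > 108,000 (H) > 86,000 (I) > 80,000 (B) > 79,000 (F) > 51,000 (C) > …
Once the price passes $108,000, only E is left; the hammer falls at H's limit of $108,000.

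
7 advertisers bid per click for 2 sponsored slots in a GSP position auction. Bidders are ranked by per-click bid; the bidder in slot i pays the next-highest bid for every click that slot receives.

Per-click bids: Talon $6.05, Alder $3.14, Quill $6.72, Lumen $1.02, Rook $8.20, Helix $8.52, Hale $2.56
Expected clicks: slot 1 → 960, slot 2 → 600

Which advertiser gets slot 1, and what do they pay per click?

Per-click bids in order: $8.52 (Helix) > $8.20 (Rook) > $6.72 (Quill) > …
Slot 1 goes to the first-ranked bidder, Helix, who pays the next bid down: $8.20/click.

Helix; $8.20 per click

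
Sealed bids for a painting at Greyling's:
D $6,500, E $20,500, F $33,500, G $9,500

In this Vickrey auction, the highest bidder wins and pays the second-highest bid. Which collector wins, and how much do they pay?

Bids ranked: 33,500 (F) > 20,500 (E) > 9,500 (G) > 6,500 (D)
Second-price: F pays E's bid of $20,500.

F pays $20,500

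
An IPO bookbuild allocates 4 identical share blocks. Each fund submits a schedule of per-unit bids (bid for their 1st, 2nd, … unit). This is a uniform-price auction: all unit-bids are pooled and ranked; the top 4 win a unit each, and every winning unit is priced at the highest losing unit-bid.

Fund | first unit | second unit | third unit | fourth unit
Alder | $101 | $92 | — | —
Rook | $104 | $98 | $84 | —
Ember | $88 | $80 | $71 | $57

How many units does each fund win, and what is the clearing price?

Alder 2, Rook 2; clearing price $88

Pooled unit-bids ranked (top 4): 104 (Rook-1), 101 (Alder-1), 98 (Rook-2), 92 (Alder-2)
Highest rejected unit-bid = $88.
Allocation: Alder 2, Rook 2.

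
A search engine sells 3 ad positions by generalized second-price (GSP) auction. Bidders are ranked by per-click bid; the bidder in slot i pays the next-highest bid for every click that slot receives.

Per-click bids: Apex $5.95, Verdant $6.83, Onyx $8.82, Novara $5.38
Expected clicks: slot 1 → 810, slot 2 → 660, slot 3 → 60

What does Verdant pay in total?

Verdant pays $3927.00

Ranked by bid: $8.82 (Onyx) > $6.83 (Verdant) > $5.95 (Apex) > $5.38 (Novara)
Verdant holds slot 2 → pays next bid $5.95 × 660 clicks = $3927.00.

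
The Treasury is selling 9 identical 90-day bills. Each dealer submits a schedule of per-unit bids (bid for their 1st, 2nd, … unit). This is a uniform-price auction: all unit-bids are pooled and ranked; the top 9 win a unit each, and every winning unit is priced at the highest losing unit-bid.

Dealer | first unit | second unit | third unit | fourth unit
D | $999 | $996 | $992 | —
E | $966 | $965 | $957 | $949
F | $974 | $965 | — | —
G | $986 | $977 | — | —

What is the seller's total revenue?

Total revenue: $8,613

All unit-bids, highest first — top 9: 999 (D-1), 996 (D-2), 992 (D-3), 986 (G-1), 977 (G-2), 974 (F-1), 966 (E-1), 965 (E-2), 965 (F-2)
First bid not allocated: $957.
Allocation: D 3, E 2, F 2, G 2. Every unit priced at $957.
Revenue = 9 × 957 = $8,613.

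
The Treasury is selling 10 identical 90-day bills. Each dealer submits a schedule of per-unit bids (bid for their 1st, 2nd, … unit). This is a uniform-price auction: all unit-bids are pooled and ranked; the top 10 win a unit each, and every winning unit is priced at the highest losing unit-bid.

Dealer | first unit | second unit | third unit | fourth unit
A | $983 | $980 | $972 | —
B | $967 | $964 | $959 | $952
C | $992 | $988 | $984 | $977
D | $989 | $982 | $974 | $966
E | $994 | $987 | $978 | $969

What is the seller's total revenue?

All unit-bids, highest first — top 10: 994 (E-1), 992 (C-1), 989 (D-1), 988 (C-2), 987 (E-2), 984 (C-3), 983 (A-1), 982 (D-2), 980 (A-2), 978 (E-3)
First bid not allocated: $977.
Allocation: A 2, C 3, D 2, E 3. Every unit priced at $977.
Revenue = 10 × 977 = $9,770.

Total revenue: $9,770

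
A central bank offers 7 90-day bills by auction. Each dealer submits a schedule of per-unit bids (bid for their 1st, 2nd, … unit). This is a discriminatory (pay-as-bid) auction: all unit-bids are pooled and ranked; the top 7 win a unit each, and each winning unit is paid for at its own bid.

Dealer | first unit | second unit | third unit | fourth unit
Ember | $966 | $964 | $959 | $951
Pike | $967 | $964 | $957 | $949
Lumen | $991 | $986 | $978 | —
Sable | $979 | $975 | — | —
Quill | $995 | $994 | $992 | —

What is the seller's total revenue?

Total revenue: $6,915

Pooled unit-bids ranked (top 7): 995 (Quill-1), 994 (Quill-2), 992 (Quill-3), 991 (Lumen-1), 986 (Lumen-2), 979 (Sable-1), 978 (Lumen-3)
Next rejected bid: $975 (not a price — pay-as-bid).
Each winning unit pays its own bid.
Revenue = 995 + 994 + 992 + 991 + 986 + 979 + 978 = $6,915.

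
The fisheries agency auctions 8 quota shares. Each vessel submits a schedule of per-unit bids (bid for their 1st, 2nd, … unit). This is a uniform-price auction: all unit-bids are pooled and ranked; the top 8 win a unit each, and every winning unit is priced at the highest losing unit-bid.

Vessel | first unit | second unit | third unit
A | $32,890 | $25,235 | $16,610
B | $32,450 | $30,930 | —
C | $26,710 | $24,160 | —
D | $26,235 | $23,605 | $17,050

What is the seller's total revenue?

Pooled unit-bids ranked (top 8): 32,890 (A-1), 32,450 (B-1), 30,930 (B-2), 26,710 (C-1), 26,235 (D-1), 25,235 (A-2), 24,160 (C-2), 23,605 (D-2)
First bid not allocated: $17,050.
Allocation: A 2, B 2, C 2, D 2. Every unit priced at $17,050.
Revenue = 8 × 17,050 = $136,400.

Total revenue: $136,400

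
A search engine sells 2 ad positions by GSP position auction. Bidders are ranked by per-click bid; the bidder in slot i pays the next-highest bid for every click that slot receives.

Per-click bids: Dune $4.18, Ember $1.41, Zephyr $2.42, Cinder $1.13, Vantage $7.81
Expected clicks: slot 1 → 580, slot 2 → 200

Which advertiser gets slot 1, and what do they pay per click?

Sorting advertisers: $7.81 (Vantage) > $4.18 (Dune) > $2.42 (Zephyr) > …
Slot 1 goes to the first-ranked bidder, Vantage, who pays the next bid down: $4.18/click.

Vantage; $4.18 per click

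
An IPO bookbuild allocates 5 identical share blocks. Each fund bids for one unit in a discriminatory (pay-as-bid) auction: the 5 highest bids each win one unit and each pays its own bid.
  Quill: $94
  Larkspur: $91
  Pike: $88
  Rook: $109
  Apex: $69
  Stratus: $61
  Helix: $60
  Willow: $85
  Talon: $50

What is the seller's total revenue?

Sorting: 109 (Rook), 94 (Quill), 91 (Larkspur), 88 (Pike), 85 (Willow), 69 (Apex), 61 (Stratus), …
The 5 highest are Rook, Quill, Larkspur, Pike, Willow.
Total revenue = 109 + 94 + 91 + 88 + 85 = $467.

Total revenue: $467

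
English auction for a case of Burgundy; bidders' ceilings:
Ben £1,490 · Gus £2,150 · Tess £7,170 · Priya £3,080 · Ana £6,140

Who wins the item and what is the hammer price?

Limits ranked: 7,170 (Tess) > 6,140 (Ana) > 3,080 (Priya) > 2,150 (Gus) > 1,490 (Ben)
Ana is the last rival to drop out, at £6,140; Tess remains and wins at that price.

Tess wins at £6,140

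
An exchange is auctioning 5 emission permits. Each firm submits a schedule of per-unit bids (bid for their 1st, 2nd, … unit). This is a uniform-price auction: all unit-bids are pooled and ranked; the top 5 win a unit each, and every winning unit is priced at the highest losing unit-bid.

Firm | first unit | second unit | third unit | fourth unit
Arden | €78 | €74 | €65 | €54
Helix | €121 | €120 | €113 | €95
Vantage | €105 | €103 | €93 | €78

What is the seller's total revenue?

Total revenue: €475

All unit-bids, highest first — top 5: 121 (Helix-1), 120 (Helix-2), 113 (Helix-3), 105 (Vantage-1), 103 (Vantage-2)
Highest rejected unit-bid = €95.
Allocation: Helix 3, Vantage 2. Every unit priced at €95.
Revenue = 5 × 95 = €475.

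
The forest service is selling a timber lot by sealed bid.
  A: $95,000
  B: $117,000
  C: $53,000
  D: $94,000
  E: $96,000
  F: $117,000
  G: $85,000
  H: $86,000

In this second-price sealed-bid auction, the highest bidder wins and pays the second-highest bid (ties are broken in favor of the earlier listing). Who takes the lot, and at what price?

B pays $117,000

Sorting bids: 117,000 (B) > 117,000 (F) > 96,000 (E) > 95,000 (A) > 94,000 (D) > 86,000 (H) > …
Tie at $117,000 → B wins by tie-break.
B wins with the highest bid; price is set by the runner-up at $117,000.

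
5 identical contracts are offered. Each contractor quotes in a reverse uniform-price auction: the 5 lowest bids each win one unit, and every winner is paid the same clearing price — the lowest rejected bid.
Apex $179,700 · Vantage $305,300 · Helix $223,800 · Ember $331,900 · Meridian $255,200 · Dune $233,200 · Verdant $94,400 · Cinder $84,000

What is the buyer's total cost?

Total cost: $1,276,000

Sorting: 84,000 (Cinder), 94,400 (Verdant), 179,700 (Apex), 223,800 (Helix), 233,200 (Dune), 255,200 (Meridian), 305,300 (Vantage), …
The 5 lowest are Cinder, Verdant, Apex, Helix, Dune.
First losing bid is Meridian's $255,200, which sets the uniform price.
Total cost = 5 × $255,200 = $1,276,000.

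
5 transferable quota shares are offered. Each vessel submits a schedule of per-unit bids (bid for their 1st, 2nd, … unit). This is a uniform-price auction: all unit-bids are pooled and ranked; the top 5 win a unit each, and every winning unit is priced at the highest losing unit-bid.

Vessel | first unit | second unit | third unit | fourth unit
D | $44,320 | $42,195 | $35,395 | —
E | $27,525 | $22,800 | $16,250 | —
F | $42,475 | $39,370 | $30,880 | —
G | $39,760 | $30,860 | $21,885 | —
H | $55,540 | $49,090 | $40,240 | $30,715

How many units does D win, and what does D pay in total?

All unit-bids, highest first — top 5: 55,540 (H-1), 49,090 (H-2), 44,320 (D-1), 42,475 (F-1), 42,195 (D-2)
First bid not allocated: $40,240.
D wins 2 unit(s) at $40,240 each.

D: 2 units, pays $80,480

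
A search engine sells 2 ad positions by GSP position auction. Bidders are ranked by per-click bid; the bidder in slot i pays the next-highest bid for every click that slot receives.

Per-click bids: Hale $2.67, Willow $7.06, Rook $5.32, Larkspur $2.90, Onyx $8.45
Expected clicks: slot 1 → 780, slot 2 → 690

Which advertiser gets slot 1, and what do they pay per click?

Onyx; $7.06 per click

Per-click bids in order: $8.45 (Onyx) > $7.06 (Willow) > $5.32 (Rook) > …
Slot 1 goes to the first-ranked bidder, Onyx, who pays the next bid down: $7.06/click.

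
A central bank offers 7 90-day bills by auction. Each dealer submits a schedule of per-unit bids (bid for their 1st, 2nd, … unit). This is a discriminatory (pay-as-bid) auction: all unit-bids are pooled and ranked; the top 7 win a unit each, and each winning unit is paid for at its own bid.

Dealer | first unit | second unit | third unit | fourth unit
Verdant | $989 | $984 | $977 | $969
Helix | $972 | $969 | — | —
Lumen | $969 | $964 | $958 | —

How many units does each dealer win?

Pooled unit-bids ranked (top 7): 989 (Verdant-1), 984 (Verdant-2), 977 (Verdant-3), 972 (Helix-1), 969 (Verdant-4), 969 (Helix-2), 969 (Lumen-1)
Next rejected bid: $964 (not a price — pay-as-bid).
Allocation: Helix 2, Lumen 1, Verdant 4.

Helix 2, Lumen 1, Verdant 4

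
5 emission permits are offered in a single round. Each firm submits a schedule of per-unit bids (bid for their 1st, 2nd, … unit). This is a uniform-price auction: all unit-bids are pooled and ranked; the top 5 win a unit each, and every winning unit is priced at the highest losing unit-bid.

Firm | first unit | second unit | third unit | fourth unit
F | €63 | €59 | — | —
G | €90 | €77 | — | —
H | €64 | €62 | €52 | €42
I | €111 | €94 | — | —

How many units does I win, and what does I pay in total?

I: 2 units, pays €126

Pooled unit-bids ranked (top 5): 111 (I-1), 94 (I-2), 90 (G-1), 77 (G-2), 64 (H-1)
First bid not allocated: €63.
I wins 2 unit(s) at €63 each.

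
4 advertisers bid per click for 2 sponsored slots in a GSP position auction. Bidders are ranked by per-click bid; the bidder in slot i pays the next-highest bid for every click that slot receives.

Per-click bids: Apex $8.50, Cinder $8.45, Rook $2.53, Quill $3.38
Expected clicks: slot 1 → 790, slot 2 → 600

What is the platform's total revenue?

Sorting advertisers: $8.50 (Apex) > $8.45 (Cinder) > $3.38 (Quill) > …
Slot 1: Apex pays $8.45 × 790 = $6675.50
Slot 2: Cinder pays $3.38 × 600 = $2028.00
Total = $8703.50

Total revenue: $8703.50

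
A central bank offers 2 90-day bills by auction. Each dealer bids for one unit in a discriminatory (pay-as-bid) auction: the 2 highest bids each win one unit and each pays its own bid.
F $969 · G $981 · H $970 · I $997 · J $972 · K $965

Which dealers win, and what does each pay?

Bids ranked high→low: 997 (I), 981 (G), 972 (J), 970 (H), …
The 2 highest are I, G.
Each winner pays its own bid: I $997, G $981.

I $997, G $981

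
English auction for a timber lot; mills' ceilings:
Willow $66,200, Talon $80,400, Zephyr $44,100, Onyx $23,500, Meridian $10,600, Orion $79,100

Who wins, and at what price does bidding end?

Talon wins at $79,100

Open ascending-bid auction: the price rises until one bidder remains; the winner pays the price at which the last rival dropped out.
Sorting limits: 80,400 (Talon) > 79,100 (Orion) > 66,200 (Willow) > 44,100 (Zephyr) > 23,500 (Onyx) > 10,600 (Meridian)
Once the price passes $79,100, only Talon is left; the hammer falls at Orion's limit of $79,100.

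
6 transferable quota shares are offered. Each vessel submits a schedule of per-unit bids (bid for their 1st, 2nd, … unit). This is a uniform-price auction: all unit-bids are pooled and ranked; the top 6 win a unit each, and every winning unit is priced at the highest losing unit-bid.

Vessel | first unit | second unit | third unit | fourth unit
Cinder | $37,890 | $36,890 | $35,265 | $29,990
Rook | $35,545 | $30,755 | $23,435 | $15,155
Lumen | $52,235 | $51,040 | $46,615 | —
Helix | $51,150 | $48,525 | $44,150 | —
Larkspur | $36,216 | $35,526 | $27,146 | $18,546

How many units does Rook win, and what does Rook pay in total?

Pooled unit-bids ranked (top 6): 52,235 (Lumen-1), 51,150 (Helix-1), 51,040 (Lumen-2), 48,525 (Helix-2), 46,615 (Lumen-3), 44,150 (Helix-3)
Highest rejected unit-bid = $37,890.
Rook wins 0 unit(s) at $37,890 each.

Rook: 0 units, pays $0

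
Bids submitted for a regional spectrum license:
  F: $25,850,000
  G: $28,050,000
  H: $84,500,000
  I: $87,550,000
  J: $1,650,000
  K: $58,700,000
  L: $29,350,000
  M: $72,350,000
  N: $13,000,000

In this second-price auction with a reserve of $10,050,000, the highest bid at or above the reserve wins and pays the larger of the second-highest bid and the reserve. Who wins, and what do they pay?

I pays $84,500,000

Second-price auction with a reserve of $10,050,000: the highest bid at or above the reserve wins and pays the larger of the second-highest bid and the reserve.
Bids ranked: 87,550,000 (I) > 84,500,000 (H) > 72,350,000 (M) > 58,700,000 (K) > 29,350,000 (L) > 28,050,000 (G) > …
Highest eligible bid: I at $87,550,000.
max(second-highest $84,500,000, reserve $10,050,000) = $84,500,000; the reserve does not bind.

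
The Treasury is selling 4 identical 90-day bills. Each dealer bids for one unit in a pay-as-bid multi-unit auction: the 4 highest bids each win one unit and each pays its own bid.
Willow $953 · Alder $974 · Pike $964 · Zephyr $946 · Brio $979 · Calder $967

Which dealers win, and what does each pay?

Sorting: 979 (Brio), 974 (Alder), 967 (Calder), 964 (Pike), 953 (Willow), 946 (Zephyr)
Winners (4 units): Brio, Alder, Calder, Pike.
Each winner pays its own bid: Brio $979, Alder $974, Calder $967, Pike $964.

Brio $979, Alder $974, Calder $967, Pike $964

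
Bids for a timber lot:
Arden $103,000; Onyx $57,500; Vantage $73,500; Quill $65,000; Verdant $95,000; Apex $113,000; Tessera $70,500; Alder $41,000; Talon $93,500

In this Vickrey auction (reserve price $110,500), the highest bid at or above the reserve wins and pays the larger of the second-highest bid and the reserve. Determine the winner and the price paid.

Bids in order: 113,000 (Apex) > 103,000 (Arden) > 95,000 (Verdant) > 93,500 (Talon) > 73,500 (Vantage) > 70,500 (Tessera) > …
Apex has the top bid at or above the reserve ($113,000).
Second-highest bid $103,000 is below the reserve $110,500, so the reserve binds → payment $110,500.

Apex pays $110,500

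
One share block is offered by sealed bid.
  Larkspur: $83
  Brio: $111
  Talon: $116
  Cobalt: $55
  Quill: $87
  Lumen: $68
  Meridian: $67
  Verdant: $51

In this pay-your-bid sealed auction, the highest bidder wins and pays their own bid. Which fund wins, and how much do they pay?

Bids in order: 116 (Talon) > 111 (Brio) > 87 (Quill) > 83 (Larkspur) > 68 (Lumen) > 67 (Meridian) > …
First-price: Talon pays what they bid, $116.

Talon pays $116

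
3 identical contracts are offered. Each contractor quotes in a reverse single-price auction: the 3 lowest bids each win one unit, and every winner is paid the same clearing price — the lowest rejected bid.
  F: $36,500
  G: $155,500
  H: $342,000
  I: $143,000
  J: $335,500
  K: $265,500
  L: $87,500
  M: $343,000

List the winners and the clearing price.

Ordering the bids: 36,500 (F), 87,500 (L), 143,000 (I), 155,500 (G), 265,500 (K), …
Winners (3 units): F, L, I.
Lowest unsuccessful bid: $155,500 → clearing price.

F, L, I; each is paid $155,500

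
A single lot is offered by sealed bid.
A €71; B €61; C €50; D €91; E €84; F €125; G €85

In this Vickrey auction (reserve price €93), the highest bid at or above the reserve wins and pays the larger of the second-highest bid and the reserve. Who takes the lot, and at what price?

Rule: the highest bid at or above the reserve wins and pays the larger of the second-highest bid and the reserve.
Bids ranked: 125 (F) > 91 (D) > 85 (G) > 84 (E) > 71 (A) > 61 (B) > …
Highest eligible bid: F at €125.
Second-highest bid €91 is below the reserve €93, so the reserve binds → payment €93.

F pays €93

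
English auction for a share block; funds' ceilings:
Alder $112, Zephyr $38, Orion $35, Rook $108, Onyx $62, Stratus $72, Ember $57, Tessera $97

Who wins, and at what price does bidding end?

Alder wins at $108

Limits in order: 112 (Alder) > 108 (Rook) > 97 (Tessera) > 72 (Stratus) > 62 (Onyx) > 57 (Ember) > …
Once the price passes $108, only Alder is left; the hammer falls at Rook's limit of $108.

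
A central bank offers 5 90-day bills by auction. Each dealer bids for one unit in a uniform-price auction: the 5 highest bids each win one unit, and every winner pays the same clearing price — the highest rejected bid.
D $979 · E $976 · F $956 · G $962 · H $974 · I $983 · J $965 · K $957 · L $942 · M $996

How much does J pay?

Sorting: 996 (M), 983 (I), 979 (D), 976 (E), 974 (H), 965 (J), 962 (G), …
The 5 highest are M, I, D, E, H.
Highest unsuccessful bid: $965 → clearing price.
J does not win → pays $0.

J pays $0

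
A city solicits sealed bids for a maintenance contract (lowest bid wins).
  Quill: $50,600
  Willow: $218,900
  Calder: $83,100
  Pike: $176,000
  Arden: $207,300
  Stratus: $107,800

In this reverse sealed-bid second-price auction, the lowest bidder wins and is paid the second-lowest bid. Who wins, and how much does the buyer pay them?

Sorting bids: 50,600 (Quill) < 83,100 (Calder) < 107,800 (Stratus) < 176,000 (Pike) < 207,300 (Arden) < 218,900 (Willow)
Quill wins with the lowest bid; price is set by the runner-up at $83,100.

Quill is paid $83,100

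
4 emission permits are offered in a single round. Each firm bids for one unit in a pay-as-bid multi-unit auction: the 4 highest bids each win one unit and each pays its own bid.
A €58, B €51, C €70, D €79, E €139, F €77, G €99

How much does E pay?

Bids ranked high→low: 139 (E), 99 (G), 79 (D), 77 (F), 70 (C), 58 (A), …
The 4 highest are E, G, D, F.
E wins → own bid €139.

E pays €139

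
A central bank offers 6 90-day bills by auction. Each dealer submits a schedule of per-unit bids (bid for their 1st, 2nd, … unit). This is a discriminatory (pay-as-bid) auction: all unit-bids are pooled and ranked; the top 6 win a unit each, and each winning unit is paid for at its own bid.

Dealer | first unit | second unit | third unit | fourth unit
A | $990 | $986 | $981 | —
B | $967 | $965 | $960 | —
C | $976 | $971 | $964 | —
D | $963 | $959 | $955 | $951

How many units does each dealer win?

Pooled unit-bids ranked (top 6): 990 (A-1), 986 (A-2), 981 (A-3), 976 (C-1), 971 (C-2), 967 (B-1)
Next rejected bid: $965 (not a price — pay-as-bid).
Allocation: A 3, B 1, C 2.

A 3, B 1, C 2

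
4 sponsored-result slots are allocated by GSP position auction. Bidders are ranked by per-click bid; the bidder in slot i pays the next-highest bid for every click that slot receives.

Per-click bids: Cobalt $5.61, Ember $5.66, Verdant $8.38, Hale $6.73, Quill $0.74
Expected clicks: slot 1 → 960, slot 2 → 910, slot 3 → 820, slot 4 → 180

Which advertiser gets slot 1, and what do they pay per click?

Ranked by bid: $8.38 (Verdant) > $6.73 (Hale) > $5.66 (Ember) > $5.61 (Cobalt) > $0.74 (Quill)
Slot 1 goes to the first-ranked bidder, Verdant, who pays the next bid down: $6.73/click.

Verdant; $6.73 per click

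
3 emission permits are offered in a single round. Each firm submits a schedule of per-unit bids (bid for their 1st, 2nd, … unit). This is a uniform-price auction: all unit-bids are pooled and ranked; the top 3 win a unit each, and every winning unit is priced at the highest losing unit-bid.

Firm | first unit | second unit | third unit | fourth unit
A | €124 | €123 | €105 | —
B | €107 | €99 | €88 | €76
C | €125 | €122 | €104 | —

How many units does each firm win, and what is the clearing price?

A 2, C 1; clearing price €122

Pooled unit-bids ranked (top 3): 125 (C-1), 124 (A-1), 123 (A-2)
Highest rejected unit-bid = €122.
Allocation: A 2, C 1.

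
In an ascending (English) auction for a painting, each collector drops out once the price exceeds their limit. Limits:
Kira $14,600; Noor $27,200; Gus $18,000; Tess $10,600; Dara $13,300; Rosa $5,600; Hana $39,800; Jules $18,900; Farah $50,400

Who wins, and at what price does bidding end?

Rule: the price rises until one bidder remains; the winner pays the price at which the last rival dropped out.
Limits ranked: 50,400 (Farah) > 39,800 (Hana) > 27,200 (Noor) > 18,900 (Jules) > 18,000 (Gus) > 14,600 (Kira) > …
Once the price passes $39,800, only Farah is left; the hammer falls at Hana's limit of $39,800.

Farah wins at $39,800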